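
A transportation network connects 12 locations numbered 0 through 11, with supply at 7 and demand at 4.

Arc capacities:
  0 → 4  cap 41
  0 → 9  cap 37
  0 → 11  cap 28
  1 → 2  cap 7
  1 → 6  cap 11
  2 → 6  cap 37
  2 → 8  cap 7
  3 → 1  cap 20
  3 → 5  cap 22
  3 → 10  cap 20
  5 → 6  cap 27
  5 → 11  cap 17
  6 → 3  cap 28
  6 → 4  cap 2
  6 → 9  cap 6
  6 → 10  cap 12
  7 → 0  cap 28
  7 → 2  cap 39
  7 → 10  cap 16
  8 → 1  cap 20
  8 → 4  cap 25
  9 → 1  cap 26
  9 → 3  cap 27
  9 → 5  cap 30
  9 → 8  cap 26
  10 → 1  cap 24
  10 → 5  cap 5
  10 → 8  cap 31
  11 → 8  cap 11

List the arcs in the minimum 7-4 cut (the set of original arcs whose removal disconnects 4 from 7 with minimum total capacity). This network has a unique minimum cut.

Min-cut arcs: {(6,4), (7,0), (8,4)} (total capacity 55)

augment #1: 7→0→4 push 28
augment #2: 7→2→6→4 push 2
augment #3: 7→2→8→4 push 7
augment #4: 7→10→8→4 push 16
augment #5: 7→2→6→9→8→4 push 2
max flow = 55; residual-reachable set from 7 gives S-side
cut edges (S→T): {(6,4), (7,0), (8,4)} total cap 55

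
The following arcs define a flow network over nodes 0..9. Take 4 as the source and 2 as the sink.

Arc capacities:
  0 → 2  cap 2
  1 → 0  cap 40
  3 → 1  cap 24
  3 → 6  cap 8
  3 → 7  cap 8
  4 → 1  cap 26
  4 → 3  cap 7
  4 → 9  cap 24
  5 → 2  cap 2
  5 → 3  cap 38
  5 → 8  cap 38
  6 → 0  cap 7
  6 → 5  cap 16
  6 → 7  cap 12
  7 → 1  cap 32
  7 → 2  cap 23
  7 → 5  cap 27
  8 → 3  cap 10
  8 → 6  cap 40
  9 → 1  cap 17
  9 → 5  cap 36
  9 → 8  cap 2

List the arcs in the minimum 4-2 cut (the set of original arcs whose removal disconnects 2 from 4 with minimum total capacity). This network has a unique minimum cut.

augment #1: 4→1→0→2 push 2
augment #2: 4→3→7→2 push 7
augment #3: 4→9→5→2 push 2
augment #4: 4→9→5→3→7→2 push 1
augment #5: 4→9→8→6→7→2 push 2
augment #6: 4→9→5→3→6→7→2 push 8
augment #7: 4→9→5→8→6→7→2 push 2
max flow = 24; residual-reachable set from 4 gives S-side
cut edges (S→T): {(0,2), (3,7), (5,2), (6,7)} total cap 24

Min-cut arcs: {(0,2), (3,7), (5,2), (6,7)} (total capacity 24)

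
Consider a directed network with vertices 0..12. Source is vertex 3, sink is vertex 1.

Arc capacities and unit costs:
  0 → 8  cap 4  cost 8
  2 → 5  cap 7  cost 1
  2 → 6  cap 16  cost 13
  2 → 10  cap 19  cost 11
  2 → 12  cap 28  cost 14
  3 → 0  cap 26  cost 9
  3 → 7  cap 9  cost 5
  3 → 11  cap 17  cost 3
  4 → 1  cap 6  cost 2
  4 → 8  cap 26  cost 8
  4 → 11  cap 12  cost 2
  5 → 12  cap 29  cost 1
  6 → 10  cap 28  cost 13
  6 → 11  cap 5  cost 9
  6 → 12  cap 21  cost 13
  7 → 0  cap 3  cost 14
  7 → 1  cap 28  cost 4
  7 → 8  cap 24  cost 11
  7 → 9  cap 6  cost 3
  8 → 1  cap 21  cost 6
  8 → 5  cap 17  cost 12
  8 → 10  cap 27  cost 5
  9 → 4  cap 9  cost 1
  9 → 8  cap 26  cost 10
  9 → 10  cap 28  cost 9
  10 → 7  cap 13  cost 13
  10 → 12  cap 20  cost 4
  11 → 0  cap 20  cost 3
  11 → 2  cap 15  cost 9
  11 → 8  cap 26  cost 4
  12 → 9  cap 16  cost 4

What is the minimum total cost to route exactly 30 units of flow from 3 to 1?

shortest-cost path #1: 3→7→1 push 9 @ unit cost 9 (adds 81)
shortest-cost path #2: 3→11→8→1 push 17 @ unit cost 13 (adds 221)
shortest-cost path #3: 3→0→8→1 push 4 @ unit cost 23 (adds 92)
total cost = 394

Minimum cost for 30 units: 394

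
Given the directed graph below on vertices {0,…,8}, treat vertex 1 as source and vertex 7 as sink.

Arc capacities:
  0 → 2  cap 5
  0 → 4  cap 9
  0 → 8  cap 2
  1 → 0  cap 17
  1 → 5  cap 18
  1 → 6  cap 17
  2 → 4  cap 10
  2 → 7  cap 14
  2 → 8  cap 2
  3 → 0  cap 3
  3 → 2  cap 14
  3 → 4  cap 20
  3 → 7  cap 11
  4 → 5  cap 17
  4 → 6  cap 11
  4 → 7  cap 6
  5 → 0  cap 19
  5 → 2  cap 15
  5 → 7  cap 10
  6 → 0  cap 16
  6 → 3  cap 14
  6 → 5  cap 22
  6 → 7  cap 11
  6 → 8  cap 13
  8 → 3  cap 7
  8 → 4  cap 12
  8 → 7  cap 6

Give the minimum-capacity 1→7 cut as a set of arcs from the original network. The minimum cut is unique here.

Min-cut arcs: {(0,2), (0,4), (0,8), (1,5), (1,6)} (total capacity 51)

augment #1: 1→5→7 push 10
augment #2: 1→6→7 push 11
augment #3: 1→0→2→7 push 5
augment #4: 1→0→4→7 push 6
augment #5: 1→0→8→7 push 2
augment #6: 1→5→2→7 push 8
augment #7: 1→6→3→7 push 6
augment #8: 1→0→4→5→2→7 push 1
augment #9: 1→0→4→6→3→7 push 2
max flow = 51; residual-reachable set from 1 gives S-side
cut edges (S→T): {(0,2), (0,4), (0,8), (1,5), (1,6)} total cap 51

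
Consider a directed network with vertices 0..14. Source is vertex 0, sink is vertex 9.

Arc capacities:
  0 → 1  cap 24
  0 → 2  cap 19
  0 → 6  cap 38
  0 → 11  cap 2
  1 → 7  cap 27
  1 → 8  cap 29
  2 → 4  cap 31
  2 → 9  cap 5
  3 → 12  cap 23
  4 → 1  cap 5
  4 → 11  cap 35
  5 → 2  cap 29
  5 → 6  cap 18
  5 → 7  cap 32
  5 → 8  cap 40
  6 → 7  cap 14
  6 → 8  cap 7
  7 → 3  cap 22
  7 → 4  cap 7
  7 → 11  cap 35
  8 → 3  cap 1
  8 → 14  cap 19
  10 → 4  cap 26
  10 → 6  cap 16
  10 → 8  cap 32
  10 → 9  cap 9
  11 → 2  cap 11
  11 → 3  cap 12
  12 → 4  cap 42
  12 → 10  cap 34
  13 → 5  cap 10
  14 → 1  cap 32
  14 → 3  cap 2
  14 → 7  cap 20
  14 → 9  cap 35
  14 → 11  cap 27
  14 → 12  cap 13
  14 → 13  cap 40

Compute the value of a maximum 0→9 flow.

augment #1: 0→2→9 bottleneck 5, total now 5
augment #2: 0→1→8→14→9 bottleneck 19, total now 24
augment #3: 0→11→3→12→10→9 bottleneck 2, total now 26
augment #4: 0→1→7→3→12→10→9 bottleneck 5, total now 31
augment #5: 0→6→7→3→12→10→9 bottleneck 2, total now 33

Maximum flow value: 33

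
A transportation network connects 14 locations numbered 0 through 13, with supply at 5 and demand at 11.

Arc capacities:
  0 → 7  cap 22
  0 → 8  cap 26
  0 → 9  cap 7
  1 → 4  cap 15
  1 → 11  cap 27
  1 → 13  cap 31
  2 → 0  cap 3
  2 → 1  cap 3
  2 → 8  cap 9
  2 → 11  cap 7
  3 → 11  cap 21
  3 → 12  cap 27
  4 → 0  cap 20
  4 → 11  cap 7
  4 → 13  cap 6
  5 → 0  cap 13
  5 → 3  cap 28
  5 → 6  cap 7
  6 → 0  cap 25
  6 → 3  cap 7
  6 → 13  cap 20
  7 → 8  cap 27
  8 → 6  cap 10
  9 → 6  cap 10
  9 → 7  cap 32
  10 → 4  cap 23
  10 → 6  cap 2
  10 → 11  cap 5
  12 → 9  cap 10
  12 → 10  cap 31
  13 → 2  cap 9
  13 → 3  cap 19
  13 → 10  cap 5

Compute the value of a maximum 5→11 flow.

Maximum flow value: 42

augment #1: 5→3→11 bottleneck 21, total now 21
augment #2: 5→3→12→10→11 bottleneck 5, total now 26
augment #3: 5→6→13→2→11 bottleneck 7, total now 33
augment #4: 5→3→12→10→4→11 bottleneck 2, total now 35
augment #5: 5→0→8→6→13→2→1→11 bottleneck 2, total now 37
augment #6: 5→0→8→6→13→10→4→11 bottleneck 5, total now 42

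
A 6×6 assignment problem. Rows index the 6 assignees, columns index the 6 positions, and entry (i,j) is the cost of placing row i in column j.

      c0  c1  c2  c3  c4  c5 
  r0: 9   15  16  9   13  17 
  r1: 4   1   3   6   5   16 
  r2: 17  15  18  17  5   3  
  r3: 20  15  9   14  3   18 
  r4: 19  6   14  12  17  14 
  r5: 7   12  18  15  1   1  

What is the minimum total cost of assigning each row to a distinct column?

optimal assignment: row0→col3 (cost 9), row1→col2 (cost 3), row2→col5 (cost 3), row3→col4 (cost 3), row4→col1 (cost 6), row5→col0 (cost 7)
total = 9 + 3 + 3 + 3 + 6 + 7 = 31

Minimum assignment cost: 31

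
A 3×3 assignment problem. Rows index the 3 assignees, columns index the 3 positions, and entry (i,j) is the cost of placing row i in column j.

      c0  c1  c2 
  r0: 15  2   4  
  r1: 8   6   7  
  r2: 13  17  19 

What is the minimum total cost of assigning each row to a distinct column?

Minimum assignment cost: 22

optimal assignment: row0→col1 (cost 2), row1→col2 (cost 7), row2→col0 (cost 13)
total = 2 + 7 + 13 = 22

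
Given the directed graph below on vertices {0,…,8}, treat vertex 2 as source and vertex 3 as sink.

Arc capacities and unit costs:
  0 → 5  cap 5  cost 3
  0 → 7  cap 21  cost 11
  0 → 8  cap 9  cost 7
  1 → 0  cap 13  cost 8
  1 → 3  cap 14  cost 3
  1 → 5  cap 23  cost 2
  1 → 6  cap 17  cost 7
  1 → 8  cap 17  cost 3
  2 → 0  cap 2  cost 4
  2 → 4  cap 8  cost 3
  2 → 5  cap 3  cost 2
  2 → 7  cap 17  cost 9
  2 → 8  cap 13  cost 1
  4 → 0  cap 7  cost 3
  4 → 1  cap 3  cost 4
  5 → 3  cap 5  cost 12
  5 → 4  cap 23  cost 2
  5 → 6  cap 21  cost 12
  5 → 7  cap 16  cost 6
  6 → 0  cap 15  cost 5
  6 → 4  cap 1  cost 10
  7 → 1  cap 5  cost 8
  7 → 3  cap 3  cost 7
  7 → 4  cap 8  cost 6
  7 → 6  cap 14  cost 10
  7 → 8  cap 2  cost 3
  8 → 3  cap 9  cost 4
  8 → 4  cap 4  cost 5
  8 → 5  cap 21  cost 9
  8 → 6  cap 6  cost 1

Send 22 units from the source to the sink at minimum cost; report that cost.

shortest-cost path #1: 2→8→3 push 9 @ unit cost 5 (adds 45)
shortest-cost path #2: 2→4→1→3 push 3 @ unit cost 10 (adds 30)
shortest-cost path #3: 2→5→3 push 3 @ unit cost 14 (adds 42)
shortest-cost path #4: 2→7→3 push 3 @ unit cost 16 (adds 48)
shortest-cost path #5: 2→0→5→3 push 2 @ unit cost 19 (adds 38)
shortest-cost path #6: 2→7→1→3 push 2 @ unit cost 20 (adds 40)
total cost = 243

Minimum cost for 22 units: 243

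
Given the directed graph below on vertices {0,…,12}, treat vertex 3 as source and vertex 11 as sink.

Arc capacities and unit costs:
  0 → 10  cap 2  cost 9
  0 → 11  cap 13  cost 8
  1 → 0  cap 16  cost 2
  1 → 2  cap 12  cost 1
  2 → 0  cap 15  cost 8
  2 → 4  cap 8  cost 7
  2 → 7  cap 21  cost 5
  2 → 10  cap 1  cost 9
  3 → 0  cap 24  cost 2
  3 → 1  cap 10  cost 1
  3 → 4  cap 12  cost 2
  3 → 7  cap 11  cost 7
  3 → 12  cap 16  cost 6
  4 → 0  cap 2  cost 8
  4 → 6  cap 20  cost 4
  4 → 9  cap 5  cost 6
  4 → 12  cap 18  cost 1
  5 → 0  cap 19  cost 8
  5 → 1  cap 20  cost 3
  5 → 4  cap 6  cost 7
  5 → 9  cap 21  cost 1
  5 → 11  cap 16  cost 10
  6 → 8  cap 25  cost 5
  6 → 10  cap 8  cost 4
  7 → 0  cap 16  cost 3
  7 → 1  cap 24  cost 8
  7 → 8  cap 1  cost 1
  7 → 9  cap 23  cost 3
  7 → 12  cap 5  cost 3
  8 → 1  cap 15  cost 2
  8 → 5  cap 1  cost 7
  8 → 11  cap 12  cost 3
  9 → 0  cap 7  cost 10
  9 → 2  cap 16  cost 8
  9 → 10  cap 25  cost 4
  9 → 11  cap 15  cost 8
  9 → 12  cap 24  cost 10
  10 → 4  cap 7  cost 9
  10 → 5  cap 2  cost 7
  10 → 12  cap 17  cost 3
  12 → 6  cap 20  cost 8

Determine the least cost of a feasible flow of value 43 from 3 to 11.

shortest-cost path #1: 3→0→11 push 13 @ unit cost 10 (adds 130)
shortest-cost path #2: 3→7→8→11 push 1 @ unit cost 11 (adds 11)
shortest-cost path #3: 3→4→6→8→11 push 11 @ unit cost 14 (adds 154)
shortest-cost path #4: 3→4→9→11 push 1 @ unit cost 16 (adds 16)
shortest-cost path #5: 3→7→9→11 push 10 @ unit cost 18 (adds 180)
shortest-cost path #6: 3→1→2→7→9→11 push 4 @ unit cost 18 (adds 72)
shortest-cost path #7: 3→0→10→5→11 push 2 @ unit cost 28 (adds 56)
shortest-cost path #8: 3→1→2→7→9→4→6→8→5→11 push 1 @ unit cost 30 (adds 30)
total cost = 649

Minimum cost for 43 units: 649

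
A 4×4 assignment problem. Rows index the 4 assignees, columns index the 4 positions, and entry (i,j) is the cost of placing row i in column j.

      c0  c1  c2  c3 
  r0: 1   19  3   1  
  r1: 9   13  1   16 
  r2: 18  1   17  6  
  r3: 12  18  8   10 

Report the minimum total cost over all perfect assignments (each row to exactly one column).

Minimum assignment cost: 13

optimal assignment: row0→col0 (cost 1), row1→col2 (cost 1), row2→col1 (cost 1), row3→col3 (cost 10)
total = 1 + 1 + 1 + 10 = 13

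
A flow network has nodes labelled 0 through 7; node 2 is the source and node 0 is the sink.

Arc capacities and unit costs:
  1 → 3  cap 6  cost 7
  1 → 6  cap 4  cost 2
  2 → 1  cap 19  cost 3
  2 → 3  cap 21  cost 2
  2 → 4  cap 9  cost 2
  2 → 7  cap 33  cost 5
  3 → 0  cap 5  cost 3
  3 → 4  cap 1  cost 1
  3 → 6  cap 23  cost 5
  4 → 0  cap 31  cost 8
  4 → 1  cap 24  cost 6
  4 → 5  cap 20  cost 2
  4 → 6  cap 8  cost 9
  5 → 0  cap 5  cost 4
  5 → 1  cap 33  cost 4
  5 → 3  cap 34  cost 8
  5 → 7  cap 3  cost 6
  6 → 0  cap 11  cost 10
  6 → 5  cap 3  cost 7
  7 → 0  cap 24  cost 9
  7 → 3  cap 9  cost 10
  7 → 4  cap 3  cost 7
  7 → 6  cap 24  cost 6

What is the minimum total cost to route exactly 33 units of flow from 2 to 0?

Minimum cost for 33 units: 368

shortest-cost path #1: 2→3→0 push 5 @ unit cost 5 (adds 25)
shortest-cost path #2: 2→4→5→0 push 5 @ unit cost 8 (adds 40)
shortest-cost path #3: 2→4→0 push 4 @ unit cost 10 (adds 40)
shortest-cost path #4: 2→3→4→0 push 1 @ unit cost 11 (adds 11)
shortest-cost path #5: 2→7→0 push 18 @ unit cost 14 (adds 252)
total cost = 368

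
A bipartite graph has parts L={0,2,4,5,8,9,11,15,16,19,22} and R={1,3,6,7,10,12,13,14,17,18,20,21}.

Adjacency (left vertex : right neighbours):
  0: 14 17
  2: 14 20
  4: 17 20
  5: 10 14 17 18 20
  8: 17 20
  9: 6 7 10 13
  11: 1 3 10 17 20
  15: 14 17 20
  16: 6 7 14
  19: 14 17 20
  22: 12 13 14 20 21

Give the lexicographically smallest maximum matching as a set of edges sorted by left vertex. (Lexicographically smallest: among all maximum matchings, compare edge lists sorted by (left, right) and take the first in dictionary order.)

|M| = 8 (so the lex-smallest maximum matching has 8 edges)
process left vertices in ascending order; for each, take the smallest-labelled available neighbour that still permits 8 edges overall, or leave it unmatched if none does
lex-smallest matching: {0-14, 2-20, 4-17, 5-10, 9-6, 11-1, 16-7, 22-12}

Lex-smallest maximum matching: {(0,14), (2,20), (4,17), (5,10), (9,6), (11,1), (16,7), (22,12)}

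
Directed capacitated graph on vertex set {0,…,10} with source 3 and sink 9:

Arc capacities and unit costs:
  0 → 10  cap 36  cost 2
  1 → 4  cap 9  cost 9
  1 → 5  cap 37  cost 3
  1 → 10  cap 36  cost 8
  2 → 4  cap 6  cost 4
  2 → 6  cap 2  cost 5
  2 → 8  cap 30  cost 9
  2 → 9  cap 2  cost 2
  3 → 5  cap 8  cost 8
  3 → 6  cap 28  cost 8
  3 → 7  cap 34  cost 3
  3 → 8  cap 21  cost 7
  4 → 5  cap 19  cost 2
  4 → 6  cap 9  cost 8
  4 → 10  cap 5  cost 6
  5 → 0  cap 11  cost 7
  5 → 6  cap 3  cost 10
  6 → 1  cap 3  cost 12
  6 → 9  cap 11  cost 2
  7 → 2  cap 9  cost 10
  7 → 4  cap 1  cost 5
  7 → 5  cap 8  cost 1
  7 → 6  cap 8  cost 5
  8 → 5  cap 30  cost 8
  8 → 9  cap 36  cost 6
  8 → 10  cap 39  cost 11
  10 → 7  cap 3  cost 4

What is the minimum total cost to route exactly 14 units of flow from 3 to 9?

Minimum cost for 14 units: 149

shortest-cost path #1: 3→6→9 push 11 @ unit cost 10 (adds 110)
shortest-cost path #2: 3→8→9 push 3 @ unit cost 13 (adds 39)
total cost = 149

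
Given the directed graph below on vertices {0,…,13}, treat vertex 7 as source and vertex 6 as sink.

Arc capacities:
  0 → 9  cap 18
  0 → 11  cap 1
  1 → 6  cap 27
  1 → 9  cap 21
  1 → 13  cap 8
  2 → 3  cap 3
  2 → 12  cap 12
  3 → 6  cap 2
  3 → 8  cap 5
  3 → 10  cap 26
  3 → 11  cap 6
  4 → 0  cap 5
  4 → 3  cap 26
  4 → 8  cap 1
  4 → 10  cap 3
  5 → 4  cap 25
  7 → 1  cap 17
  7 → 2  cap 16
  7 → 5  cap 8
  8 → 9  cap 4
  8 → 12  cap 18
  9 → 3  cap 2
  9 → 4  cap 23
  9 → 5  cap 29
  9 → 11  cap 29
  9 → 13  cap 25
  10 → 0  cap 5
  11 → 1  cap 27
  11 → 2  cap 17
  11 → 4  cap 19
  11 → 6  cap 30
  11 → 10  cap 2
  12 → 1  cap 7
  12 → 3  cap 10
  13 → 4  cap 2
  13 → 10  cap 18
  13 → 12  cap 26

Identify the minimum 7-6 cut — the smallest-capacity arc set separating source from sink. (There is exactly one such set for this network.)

Min-cut arcs: {(2,3), (2,12), (7,1), (7,5)} (total capacity 40)

augment #1: 7→1→6 push 17
augment #2: 7→2→3→6 push 2
augment #3: 7→2→3→11→6 push 1
augment #4: 7→2→12→1→6 push 7
augment #5: 7→2→12→3→11→6 push 5
augment #6: 7→5→4→0→11→6 push 1
augment #7: 7→5→4→0→9→11→6 push 4
augment #8: 7→5→4→8→9→11→6 push 1
augment #9: 7→5→4→3→8→9→11→6 push 2
max flow = 40; residual-reachable set from 7 gives S-side
cut edges (S→T): {(2,3), (2,12), (7,1), (7,5)} total cap 40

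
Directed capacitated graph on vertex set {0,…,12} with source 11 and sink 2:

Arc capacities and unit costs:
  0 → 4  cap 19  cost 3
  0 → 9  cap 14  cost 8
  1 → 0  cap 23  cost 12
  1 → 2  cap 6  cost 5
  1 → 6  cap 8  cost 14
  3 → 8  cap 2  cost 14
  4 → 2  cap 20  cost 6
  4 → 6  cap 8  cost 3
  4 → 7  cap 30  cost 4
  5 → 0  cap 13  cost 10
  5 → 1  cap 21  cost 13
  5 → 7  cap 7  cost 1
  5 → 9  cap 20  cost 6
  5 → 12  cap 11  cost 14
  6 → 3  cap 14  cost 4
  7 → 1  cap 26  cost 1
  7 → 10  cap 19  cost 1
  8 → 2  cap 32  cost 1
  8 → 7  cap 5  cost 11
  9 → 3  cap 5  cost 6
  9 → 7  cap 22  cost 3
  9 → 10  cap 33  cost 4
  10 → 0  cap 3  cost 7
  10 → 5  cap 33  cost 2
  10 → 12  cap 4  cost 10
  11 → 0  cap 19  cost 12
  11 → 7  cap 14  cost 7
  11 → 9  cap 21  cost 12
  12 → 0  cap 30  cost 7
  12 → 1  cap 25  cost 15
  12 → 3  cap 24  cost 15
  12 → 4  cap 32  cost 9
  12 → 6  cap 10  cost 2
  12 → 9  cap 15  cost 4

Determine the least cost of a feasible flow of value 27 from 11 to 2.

shortest-cost path #1: 11→7→1→2 push 6 @ unit cost 13 (adds 78)
shortest-cost path #2: 11→0→4→2 push 19 @ unit cost 21 (adds 399)
shortest-cost path #3: 11→7→10→12→4→2 push 1 @ unit cost 33 (adds 33)
shortest-cost path #4: 11→9→3→8→2 push 1 @ unit cost 33 (adds 33)
total cost = 543

Minimum cost for 27 units: 543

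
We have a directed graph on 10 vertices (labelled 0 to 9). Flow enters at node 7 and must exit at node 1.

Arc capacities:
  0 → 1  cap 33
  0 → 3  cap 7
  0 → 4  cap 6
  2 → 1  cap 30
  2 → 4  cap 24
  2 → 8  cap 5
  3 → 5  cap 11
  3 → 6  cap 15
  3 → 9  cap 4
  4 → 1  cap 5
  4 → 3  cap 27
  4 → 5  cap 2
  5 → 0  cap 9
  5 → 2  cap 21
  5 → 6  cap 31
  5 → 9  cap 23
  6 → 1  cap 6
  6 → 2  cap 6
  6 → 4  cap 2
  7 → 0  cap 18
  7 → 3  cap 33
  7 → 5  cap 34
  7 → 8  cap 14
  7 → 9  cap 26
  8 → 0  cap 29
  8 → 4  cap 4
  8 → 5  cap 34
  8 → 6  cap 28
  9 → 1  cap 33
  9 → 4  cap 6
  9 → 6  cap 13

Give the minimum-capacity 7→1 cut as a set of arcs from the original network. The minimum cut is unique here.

Min-cut arcs: {(0,1), (4,1), (5,2), (6,1), (6,2), (9,1)} (total capacity 104)

augment #1: 7→0→1 push 18
augment #2: 7→9→1 push 26
augment #3: 7→3→6→1 push 6
augment #4: 7→3→9→1 push 4
augment #5: 7→5→0→1 push 9
augment #6: 7→5→2→1 push 21
augment #7: 7→5→9→1 push 3
augment #8: 7→8→0→1 push 6
augment #9: 7→8→4→1 push 4
augment #10: 7→3→6→2→1 push 6
augment #11: 7→3→6→4→1 push 1
max flow = 104; residual-reachable set from 7 gives S-side
cut edges (S→T): {(0,1), (4,1), (5,2), (6,1), (6,2), (9,1)} total cap 104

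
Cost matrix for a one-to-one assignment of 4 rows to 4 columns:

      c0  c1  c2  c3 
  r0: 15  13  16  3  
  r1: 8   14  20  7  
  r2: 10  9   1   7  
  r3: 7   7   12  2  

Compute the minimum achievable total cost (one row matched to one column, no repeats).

optimal assignment: row0→col3 (cost 3), row1→col0 (cost 8), row2→col2 (cost 1), row3→col1 (cost 7)
total = 3 + 8 + 1 + 7 = 19

Minimum assignment cost: 19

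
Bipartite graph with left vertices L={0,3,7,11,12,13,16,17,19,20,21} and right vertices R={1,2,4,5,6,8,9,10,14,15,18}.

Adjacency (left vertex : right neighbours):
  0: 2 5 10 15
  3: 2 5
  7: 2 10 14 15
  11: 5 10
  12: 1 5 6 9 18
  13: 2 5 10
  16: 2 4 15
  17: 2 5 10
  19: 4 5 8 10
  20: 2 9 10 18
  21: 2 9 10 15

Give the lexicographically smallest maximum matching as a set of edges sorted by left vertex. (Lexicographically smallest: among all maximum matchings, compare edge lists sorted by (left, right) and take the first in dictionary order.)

|M| = 10 (so the lex-smallest maximum matching has 10 edges)
process left vertices in ascending order; for each, take the smallest-labelled available neighbour that still permits 10 edges overall, or leave it unmatched if none does
lex-smallest matching: {0-15, 3-2, 7-14, 11-5, 12-1, 13-10, 16-4, 19-8, 20-18, 21-9}

Lex-smallest maximum matching: {(0,15), (3,2), (7,14), (11,5), (12,1), (13,10), (16,4), (19,8), (20,18), (21,9)}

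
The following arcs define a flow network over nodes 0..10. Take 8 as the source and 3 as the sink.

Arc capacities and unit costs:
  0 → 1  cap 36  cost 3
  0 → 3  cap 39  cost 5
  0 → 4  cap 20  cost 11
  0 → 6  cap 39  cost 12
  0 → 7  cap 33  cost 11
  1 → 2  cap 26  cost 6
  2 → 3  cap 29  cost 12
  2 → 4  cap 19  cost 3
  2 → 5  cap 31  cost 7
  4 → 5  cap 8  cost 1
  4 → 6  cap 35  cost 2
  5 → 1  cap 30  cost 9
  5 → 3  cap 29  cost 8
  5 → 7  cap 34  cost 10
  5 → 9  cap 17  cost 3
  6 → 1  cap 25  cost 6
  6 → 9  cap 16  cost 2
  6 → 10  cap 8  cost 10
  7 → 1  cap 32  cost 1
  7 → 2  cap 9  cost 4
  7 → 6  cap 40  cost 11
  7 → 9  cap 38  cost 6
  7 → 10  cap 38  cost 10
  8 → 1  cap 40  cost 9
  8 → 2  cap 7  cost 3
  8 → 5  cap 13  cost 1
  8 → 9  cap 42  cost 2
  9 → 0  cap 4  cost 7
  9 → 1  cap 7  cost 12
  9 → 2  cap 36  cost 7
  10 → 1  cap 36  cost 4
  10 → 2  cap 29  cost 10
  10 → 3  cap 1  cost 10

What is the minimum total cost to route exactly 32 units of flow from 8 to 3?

shortest-cost path #1: 8→5→3 push 13 @ unit cost 9 (adds 117)
shortest-cost path #2: 8→9→0→3 push 4 @ unit cost 14 (adds 56)
shortest-cost path #3: 8→2→3 push 7 @ unit cost 15 (adds 105)
shortest-cost path #4: 8→9→2→3 push 8 @ unit cost 21 (adds 168)
total cost = 446

Minimum cost for 32 units: 446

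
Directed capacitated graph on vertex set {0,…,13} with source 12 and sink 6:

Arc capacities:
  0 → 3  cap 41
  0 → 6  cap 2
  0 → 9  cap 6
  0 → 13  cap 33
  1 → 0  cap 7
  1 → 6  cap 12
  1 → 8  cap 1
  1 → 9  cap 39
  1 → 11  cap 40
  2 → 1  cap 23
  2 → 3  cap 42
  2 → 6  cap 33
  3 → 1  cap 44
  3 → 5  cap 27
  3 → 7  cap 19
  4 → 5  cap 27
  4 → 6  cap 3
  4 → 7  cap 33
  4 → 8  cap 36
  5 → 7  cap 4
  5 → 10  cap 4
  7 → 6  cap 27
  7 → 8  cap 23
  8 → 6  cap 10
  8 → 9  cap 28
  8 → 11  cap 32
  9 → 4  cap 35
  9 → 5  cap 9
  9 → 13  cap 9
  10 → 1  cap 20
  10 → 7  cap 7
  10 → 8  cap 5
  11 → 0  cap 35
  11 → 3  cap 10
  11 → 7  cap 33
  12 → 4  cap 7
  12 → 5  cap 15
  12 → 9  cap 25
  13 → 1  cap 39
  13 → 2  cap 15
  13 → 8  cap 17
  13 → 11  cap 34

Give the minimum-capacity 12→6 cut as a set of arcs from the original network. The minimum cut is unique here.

Min-cut arcs: {(5,7), (5,10), (12,4), (12,9)} (total capacity 40)

augment #1: 12→4→6 push 3
augment #2: 12→4→7→6 push 4
augment #3: 12→5→7→6 push 4
augment #4: 12→5→10→1→6 push 4
augment #5: 12→9→4→7→6 push 19
augment #6: 12→9→4→8→6 push 6
max flow = 40; residual-reachable set from 12 gives S-side
cut edges (S→T): {(5,7), (5,10), (12,4), (12,9)} total cap 40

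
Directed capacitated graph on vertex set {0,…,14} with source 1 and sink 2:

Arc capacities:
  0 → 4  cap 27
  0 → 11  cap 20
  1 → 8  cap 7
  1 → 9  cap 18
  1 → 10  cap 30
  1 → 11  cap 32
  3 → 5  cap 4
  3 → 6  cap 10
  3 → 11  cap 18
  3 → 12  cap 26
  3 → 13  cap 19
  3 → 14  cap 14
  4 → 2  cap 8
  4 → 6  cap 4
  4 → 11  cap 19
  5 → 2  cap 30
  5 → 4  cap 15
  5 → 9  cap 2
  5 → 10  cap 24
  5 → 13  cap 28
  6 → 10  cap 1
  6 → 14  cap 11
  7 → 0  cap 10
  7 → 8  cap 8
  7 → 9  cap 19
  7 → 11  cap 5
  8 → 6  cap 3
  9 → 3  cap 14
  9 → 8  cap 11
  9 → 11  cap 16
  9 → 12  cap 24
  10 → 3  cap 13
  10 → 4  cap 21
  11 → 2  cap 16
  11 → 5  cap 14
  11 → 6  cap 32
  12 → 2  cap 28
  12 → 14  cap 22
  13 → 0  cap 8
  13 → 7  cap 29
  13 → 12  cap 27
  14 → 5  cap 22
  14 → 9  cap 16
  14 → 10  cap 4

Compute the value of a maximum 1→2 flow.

augment #1: 1→11→2 bottleneck 16, total now 16
augment #2: 1→9→12→2 bottleneck 18, total now 34
augment #3: 1→10→4→2 bottleneck 8, total now 42
augment #4: 1→11→5→2 bottleneck 14, total now 56
augment #5: 1→10→3→5→2 bottleneck 4, total now 60
augment #6: 1→10→3→12→2 bottleneck 9, total now 69
augment #7: 1→8→6→14→5→2 bottleneck 3, total now 72
augment #8: 1→11→6→14→5→2 bottleneck 2, total now 74
augment #9: 1→10→4→6→14→5→2 bottleneck 4, total now 78
augment #10: 1→10→4→11→6→14→5→2 bottleneck 2, total now 80

Maximum flow value: 80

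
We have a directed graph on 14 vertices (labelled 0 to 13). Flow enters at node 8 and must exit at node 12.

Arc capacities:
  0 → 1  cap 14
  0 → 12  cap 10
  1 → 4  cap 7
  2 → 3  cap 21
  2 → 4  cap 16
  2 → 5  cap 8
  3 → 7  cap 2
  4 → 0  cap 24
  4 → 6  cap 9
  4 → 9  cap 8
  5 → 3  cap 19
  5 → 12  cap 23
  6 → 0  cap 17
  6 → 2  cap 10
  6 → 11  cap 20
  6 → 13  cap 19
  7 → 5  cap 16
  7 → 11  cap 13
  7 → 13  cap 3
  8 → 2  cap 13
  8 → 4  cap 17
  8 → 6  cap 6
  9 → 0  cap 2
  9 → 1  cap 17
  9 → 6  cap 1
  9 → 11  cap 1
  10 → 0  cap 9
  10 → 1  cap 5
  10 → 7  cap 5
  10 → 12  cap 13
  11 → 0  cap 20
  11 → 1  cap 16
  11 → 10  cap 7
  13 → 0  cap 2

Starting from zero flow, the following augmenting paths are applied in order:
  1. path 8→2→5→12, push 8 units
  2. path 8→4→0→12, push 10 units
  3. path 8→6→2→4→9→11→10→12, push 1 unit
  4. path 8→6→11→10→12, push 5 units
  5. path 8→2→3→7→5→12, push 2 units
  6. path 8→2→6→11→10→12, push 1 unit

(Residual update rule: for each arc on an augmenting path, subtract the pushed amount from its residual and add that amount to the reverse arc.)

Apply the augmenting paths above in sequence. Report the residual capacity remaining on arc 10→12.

Residual capacity of (10,12): 6

after path 1 (8→2→5→12, push 8): res(10,12)=13
after path 2 (8→4→0→12, push 10): res(10,12)=13
after path 3 (8→6→2→4→9→11→10→12, push 1): res(10,12)=12
after path 4 (8→6→11→10→12, push 5): res(10,12)=7
after path 5 (8→2→3→7→5→12, push 2): res(10,12)=7
after path 6 (8→2→6→11→10→12, push 1): res(10,12)=6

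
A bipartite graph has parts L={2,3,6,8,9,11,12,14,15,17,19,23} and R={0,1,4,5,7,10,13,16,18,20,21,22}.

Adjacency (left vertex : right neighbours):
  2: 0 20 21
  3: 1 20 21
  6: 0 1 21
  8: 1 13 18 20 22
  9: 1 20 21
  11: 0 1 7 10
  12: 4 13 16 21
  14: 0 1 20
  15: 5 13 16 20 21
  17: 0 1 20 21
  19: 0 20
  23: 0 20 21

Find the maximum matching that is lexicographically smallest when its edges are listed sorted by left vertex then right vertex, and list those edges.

|M| = 8 (so the lex-smallest maximum matching has 8 edges)
process left vertices in ascending order; for each, take the smallest-labelled available neighbour that still permits 8 edges overall, or leave it unmatched if none does
lex-smallest matching: {2-0, 3-1, 6-21, 8-13, 9-20, 11-7, 12-4, 15-5}

Lex-smallest maximum matching: {(2,0), (3,1), (6,21), (8,13), (9,20), (11,7), (12,4), (15,5)}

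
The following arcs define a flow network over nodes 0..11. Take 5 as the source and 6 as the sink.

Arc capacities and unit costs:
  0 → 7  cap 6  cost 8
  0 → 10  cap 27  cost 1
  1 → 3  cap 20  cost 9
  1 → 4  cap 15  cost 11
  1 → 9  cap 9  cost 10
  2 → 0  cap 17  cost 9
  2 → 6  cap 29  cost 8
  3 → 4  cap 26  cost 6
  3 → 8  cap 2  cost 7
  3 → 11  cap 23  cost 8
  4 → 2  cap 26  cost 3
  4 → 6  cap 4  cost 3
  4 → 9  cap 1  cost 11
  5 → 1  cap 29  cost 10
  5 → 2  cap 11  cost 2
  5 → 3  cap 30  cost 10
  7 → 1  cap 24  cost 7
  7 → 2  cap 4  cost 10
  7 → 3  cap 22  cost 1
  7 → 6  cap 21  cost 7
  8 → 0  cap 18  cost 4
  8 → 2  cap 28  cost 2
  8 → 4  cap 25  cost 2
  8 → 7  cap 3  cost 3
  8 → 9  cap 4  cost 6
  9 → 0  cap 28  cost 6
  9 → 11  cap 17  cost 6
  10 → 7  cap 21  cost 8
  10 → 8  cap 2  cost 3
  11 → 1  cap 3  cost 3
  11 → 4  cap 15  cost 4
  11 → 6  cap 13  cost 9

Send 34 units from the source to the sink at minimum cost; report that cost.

shortest-cost path #1: 5→2→6 push 11 @ unit cost 10 (adds 110)
shortest-cost path #2: 5→3→4→6 push 4 @ unit cost 19 (adds 76)
shortest-cost path #3: 5→3→11→6 push 13 @ unit cost 27 (adds 351)
shortest-cost path #4: 5→3→4→2→6 push 6 @ unit cost 27 (adds 162)
total cost = 699

Minimum cost for 34 units: 699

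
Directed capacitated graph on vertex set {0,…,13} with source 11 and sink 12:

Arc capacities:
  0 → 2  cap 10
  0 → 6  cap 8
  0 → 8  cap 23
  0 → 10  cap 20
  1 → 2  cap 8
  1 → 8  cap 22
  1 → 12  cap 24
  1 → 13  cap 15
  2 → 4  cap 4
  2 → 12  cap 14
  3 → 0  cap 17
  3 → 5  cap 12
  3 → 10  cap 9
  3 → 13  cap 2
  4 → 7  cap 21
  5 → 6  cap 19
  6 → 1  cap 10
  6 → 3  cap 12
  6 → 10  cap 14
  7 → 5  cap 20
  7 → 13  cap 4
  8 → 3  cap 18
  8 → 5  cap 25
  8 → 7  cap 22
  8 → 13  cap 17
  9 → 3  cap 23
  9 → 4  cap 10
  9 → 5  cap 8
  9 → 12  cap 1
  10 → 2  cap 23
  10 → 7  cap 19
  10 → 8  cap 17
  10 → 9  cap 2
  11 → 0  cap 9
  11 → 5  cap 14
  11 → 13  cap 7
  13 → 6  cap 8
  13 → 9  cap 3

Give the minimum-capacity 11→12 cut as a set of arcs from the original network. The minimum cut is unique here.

Min-cut arcs: {(2,12), (6,1), (9,12)} (total capacity 25)

augment #1: 11→0→2→12 push 9
augment #2: 11→13→9→12 push 1
augment #3: 11→5→6→1→12 push 10
augment #4: 11→5→6→10→2→12 push 4
augment #5: 11→13→6→10→2→12 push 1
max flow = 25; residual-reachable set from 11 gives S-side
cut edges (S→T): {(2,12), (6,1), (9,12)} total cap 25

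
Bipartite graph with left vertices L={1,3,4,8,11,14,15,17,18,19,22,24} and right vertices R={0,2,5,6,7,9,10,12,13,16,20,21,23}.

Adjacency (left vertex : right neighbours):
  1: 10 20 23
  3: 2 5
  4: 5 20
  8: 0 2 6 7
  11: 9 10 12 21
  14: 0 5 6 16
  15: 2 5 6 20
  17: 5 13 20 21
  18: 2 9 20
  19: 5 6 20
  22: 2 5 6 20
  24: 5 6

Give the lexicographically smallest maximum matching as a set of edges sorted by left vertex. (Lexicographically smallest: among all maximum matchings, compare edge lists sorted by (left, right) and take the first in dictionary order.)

|M| = 10 (so the lex-smallest maximum matching has 10 edges)
process left vertices in ascending order; for each, take the smallest-labelled available neighbour that still permits 10 edges overall, or leave it unmatched if none does
lex-smallest matching: {1-10, 3-2, 4-5, 8-0, 11-12, 14-16, 15-6, 17-13, 18-9, 19-20}

Lex-smallest maximum matching: {(1,10), (3,2), (4,5), (8,0), (11,12), (14,16), (15,6), (17,13), (18,9), (19,20)}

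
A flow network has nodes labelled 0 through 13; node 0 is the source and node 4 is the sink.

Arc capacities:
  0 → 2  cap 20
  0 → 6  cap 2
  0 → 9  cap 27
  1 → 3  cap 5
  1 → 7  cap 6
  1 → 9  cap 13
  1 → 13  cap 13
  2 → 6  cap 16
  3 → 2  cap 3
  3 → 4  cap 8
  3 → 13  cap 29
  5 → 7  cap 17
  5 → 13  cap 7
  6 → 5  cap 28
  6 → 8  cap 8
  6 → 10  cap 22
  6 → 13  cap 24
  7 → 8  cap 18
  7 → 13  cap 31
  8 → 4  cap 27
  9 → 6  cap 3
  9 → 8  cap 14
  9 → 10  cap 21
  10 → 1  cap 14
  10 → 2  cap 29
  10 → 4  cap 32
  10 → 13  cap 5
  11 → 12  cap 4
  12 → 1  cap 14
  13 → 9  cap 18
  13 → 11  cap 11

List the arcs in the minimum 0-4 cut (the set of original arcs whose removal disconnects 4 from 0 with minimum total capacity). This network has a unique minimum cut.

Min-cut arcs: {(0,6), (0,9), (2,6)} (total capacity 45)

augment #1: 0→6→8→4 push 2
augment #2: 0→9→8→4 push 14
augment #3: 0→9→10→4 push 13
augment #4: 0→2→6→8→4 push 6
augment #5: 0→2→6→10→4 push 10
max flow = 45; residual-reachable set from 0 gives S-side
cut edges (S→T): {(0,6), (0,9), (2,6)} total cap 45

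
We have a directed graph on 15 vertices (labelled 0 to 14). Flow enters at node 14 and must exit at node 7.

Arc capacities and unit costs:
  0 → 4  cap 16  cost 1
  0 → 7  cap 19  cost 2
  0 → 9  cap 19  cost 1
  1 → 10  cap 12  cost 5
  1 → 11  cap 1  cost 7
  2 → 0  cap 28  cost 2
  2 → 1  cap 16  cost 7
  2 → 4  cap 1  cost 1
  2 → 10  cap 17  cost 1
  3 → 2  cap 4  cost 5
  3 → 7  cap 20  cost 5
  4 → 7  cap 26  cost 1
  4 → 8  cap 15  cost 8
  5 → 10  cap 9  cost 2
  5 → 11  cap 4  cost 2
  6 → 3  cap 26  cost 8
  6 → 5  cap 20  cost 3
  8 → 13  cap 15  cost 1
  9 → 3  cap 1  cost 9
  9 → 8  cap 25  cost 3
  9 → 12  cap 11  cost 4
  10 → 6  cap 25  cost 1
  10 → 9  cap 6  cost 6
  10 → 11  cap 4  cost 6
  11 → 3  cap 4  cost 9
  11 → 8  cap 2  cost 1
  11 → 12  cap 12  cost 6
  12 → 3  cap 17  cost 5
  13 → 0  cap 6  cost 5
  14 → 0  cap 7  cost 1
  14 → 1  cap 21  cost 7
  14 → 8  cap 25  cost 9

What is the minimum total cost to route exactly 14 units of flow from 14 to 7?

shortest-cost path #1: 14→0→7 push 7 @ unit cost 3 (adds 21)
shortest-cost path #2: 14→8→13→0→7 push 6 @ unit cost 17 (adds 102)
shortest-cost path #3: 14→1→10→6→3→7 push 1 @ unit cost 26 (adds 26)
total cost = 149

Minimum cost for 14 units: 149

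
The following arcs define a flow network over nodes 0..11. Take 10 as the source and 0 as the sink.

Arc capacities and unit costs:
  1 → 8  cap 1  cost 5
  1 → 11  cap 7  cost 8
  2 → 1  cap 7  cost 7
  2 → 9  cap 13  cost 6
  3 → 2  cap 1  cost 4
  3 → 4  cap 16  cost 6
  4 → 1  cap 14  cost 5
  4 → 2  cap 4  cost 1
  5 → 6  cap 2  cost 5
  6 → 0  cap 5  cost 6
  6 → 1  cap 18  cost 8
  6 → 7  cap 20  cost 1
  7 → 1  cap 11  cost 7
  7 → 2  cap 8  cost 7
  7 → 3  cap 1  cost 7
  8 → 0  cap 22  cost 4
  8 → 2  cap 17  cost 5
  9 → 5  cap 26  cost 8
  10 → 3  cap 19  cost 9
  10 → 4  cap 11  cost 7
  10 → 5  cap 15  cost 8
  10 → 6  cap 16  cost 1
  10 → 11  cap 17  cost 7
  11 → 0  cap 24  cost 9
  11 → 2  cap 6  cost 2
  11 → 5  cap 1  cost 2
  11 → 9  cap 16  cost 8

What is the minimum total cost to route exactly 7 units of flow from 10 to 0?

shortest-cost path #1: 10→6→0 push 5 @ unit cost 7 (adds 35)
shortest-cost path #2: 10→11→0 push 2 @ unit cost 16 (adds 32)
total cost = 67

Minimum cost for 7 units: 67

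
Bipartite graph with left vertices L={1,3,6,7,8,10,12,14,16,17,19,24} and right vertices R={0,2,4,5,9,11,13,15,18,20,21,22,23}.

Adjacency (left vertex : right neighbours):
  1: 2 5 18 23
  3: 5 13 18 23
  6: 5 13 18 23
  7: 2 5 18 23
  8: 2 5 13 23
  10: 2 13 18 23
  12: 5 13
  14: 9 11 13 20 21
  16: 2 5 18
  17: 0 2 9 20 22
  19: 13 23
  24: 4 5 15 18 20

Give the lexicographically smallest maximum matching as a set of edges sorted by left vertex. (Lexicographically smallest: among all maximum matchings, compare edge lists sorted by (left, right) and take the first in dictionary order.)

Lex-smallest maximum matching: {(1,2), (3,5), (6,13), (7,18), (8,23), (14,9), (17,0), (24,4)}

|M| = 8 (so the lex-smallest maximum matching has 8 edges)
process left vertices in ascending order; for each, take the smallest-labelled available neighbour that still permits 8 edges overall, or leave it unmatched if none does
lex-smallest matching: {1-2, 3-5, 6-13, 7-18, 8-23, 14-9, 17-0, 24-4}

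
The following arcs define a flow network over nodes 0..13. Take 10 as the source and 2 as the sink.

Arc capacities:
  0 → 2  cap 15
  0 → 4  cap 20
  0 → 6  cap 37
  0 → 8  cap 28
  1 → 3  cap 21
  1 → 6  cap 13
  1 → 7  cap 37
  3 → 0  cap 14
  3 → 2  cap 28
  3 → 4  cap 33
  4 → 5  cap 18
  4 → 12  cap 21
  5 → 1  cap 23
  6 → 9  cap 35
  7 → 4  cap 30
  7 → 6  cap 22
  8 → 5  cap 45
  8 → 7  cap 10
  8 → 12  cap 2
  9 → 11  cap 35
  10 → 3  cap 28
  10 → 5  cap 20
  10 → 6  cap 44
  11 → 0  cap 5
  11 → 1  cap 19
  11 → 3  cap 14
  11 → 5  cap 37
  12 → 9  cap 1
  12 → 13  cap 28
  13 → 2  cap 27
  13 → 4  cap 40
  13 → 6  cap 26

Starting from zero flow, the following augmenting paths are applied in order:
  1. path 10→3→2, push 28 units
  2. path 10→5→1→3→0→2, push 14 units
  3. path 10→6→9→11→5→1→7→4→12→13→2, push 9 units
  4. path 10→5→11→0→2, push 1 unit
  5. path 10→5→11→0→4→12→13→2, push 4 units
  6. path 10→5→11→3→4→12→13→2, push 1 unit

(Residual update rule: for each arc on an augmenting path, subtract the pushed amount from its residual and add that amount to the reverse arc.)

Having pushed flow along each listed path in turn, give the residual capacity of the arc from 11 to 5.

after path 1 (10→3→2, push 28): res(11,5)=37
after path 2 (10→5→1→3→0→2, push 14): res(11,5)=37
after path 3 (10→6→9→11→5→1→7→4→12→13→2, push 9): res(11,5)=28
after path 4 (10→5→11→0→2, push 1): res(11,5)=29
after path 5 (10→5→11→0→4→12→13→2, push 4): res(11,5)=33
after path 6 (10→5→11→3→4→12→13→2, push 1): res(11,5)=34

Residual capacity of (11,5): 34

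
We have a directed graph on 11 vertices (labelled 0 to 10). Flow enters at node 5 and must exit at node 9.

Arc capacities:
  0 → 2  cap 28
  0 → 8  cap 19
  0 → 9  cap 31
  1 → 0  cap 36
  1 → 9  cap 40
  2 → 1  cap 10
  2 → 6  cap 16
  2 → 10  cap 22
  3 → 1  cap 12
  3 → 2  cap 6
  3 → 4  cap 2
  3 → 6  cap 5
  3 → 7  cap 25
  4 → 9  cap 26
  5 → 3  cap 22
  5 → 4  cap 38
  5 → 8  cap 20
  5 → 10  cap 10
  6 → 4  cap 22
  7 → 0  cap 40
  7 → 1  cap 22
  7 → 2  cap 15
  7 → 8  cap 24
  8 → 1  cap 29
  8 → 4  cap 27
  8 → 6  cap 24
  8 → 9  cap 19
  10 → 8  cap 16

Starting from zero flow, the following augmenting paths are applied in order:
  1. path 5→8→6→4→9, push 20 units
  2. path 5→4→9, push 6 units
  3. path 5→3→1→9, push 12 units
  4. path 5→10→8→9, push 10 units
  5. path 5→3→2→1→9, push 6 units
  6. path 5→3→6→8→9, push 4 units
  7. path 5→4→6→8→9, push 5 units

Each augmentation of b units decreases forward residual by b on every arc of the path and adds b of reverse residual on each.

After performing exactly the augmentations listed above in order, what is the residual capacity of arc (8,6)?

Residual capacity of (8,6): 13

after path 1 (5→8→6→4→9, push 20): res(8,6)=4
after path 2 (5→4→9, push 6): res(8,6)=4
after path 3 (5→3→1→9, push 12): res(8,6)=4
after path 4 (5→10→8→9, push 10): res(8,6)=4
after path 5 (5→3→2→1→9, push 6): res(8,6)=4
after path 6 (5→3→6→8→9, push 4): res(8,6)=8
after path 7 (5→4→6→8→9, push 5): res(8,6)=13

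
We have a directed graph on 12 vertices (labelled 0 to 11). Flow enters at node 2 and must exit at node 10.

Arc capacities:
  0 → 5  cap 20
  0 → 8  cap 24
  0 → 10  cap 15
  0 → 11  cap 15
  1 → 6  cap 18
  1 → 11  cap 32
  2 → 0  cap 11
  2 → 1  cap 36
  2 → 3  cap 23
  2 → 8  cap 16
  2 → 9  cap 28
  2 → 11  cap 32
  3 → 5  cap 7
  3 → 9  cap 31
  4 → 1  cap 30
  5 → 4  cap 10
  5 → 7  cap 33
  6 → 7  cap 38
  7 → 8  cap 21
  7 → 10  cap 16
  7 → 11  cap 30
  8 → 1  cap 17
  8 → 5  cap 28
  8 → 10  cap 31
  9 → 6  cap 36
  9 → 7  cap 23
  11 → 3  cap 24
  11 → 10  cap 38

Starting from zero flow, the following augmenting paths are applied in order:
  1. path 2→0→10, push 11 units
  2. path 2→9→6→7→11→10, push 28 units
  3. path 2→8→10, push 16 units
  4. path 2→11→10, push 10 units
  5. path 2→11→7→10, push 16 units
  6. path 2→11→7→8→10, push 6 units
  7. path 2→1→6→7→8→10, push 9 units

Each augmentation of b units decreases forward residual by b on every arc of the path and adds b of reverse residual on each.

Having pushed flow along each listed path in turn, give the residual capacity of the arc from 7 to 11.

Residual capacity of (7,11): 24

after path 1 (2→0→10, push 11): res(7,11)=30
after path 2 (2→9→6→7→11→10, push 28): res(7,11)=2
after path 3 (2→8→10, push 16): res(7,11)=2
after path 4 (2→11→10, push 10): res(7,11)=2
after path 5 (2→11→7→10, push 16): res(7,11)=18
after path 6 (2→11→7→8→10, push 6): res(7,11)=24
after path 7 (2→1→6→7→8→10, push 9): res(7,11)=24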